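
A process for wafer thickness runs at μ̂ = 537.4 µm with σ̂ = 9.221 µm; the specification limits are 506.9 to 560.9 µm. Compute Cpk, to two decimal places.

Cpu = (USL − μ̂) / (3σ̂) = (560.9 − 537.4) / (3 × 9.221) = 0.8495; Cpl = (μ̂ − LSL) / (3σ̂) = (537.4 − 506.9) / (3 × 9.221) = 1.1026; Cpk = min(Cpu, Cpl) = 0.8495

0.85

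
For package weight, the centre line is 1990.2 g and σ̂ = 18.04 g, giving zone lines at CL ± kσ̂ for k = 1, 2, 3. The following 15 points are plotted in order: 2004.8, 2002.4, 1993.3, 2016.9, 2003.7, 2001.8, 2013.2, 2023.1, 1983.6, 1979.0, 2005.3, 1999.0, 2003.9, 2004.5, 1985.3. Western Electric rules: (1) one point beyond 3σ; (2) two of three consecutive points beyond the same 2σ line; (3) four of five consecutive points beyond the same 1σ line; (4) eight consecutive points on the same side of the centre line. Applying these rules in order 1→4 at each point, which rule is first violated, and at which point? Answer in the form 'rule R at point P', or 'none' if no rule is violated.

Zone of each point (C = within 1σ̂, B = 1σ̂–2σ̂, A = 2σ̂–3σ̂, * = beyond 3σ̂; sign = side of CL): 1:+C, 2:+C, 3:+C, 4:+B, 5:+C, 6:+C, 7:+B, 8:+B, 9:-C, 10:-C, 11:+C, 12:+C, 13:+C, 14:+C, 15:-C
Rule 4 (eight consecutive points on the same side of the centre line) is satisfied at point 8.

rule 4 at point 8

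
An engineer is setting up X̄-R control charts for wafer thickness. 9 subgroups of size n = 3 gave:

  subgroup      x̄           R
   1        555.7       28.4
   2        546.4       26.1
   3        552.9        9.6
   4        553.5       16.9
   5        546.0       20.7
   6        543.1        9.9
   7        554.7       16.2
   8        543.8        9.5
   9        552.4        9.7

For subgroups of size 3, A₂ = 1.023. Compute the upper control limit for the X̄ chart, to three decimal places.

566.542

X̄̄ = (555.7 + 546.4 + 552.9 + 553.5 + 546.0 + 543.1 + 554.7 + 543.8 + 552.4) / 9 = 4948.5000 / 9 = 549.8333
R̄ = (28.4 + 26.1 + 9.6 + 16.9 + 20.7 + 9.9 + 16.2 + 9.5 + 9.7) / 9 = 147.0000 / 9 = 16.3333
UCL = X̄̄ + A₂·R̄ = 549.8333 + 1.023 × 16.3333 = 566.5423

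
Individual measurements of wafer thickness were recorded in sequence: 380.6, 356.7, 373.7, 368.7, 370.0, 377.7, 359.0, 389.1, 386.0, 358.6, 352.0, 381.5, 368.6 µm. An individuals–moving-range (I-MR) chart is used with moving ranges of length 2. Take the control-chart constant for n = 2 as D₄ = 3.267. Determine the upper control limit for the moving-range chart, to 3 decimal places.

49.876

Moving ranges: 23.9, 17.0, 5.0, 1.3, 7.7, 18.7, 30.1, 3.1, 27.4, 6.6, 29.5, 12.9; M̄R̄ = 183.2000 / 12 = 15.2667
UCL_MR = D₄·M̄R̄ = 3.267 × 15.2667 = 49.8762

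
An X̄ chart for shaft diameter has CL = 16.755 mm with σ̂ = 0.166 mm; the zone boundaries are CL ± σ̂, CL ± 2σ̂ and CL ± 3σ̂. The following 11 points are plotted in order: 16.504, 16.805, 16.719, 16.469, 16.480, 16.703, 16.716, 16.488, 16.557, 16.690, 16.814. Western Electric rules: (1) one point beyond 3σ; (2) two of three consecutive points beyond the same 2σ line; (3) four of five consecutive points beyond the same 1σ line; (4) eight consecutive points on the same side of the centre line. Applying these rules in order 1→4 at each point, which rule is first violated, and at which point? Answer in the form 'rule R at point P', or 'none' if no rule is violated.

rule 4 at point 10

Zone of each point (C = within 1σ̂, B = 1σ̂–2σ̂, A = 2σ̂–3σ̂, * = beyond 3σ̂; sign = side of CL): 1:-B, 2:+C, 3:-C, 4:-B, 5:-B, 6:-C, 7:-C, 8:-B, 9:-B, 10:-C, 11:+C
Rule 4 (eight consecutive points on the same side of the centre line) is satisfied at point 10.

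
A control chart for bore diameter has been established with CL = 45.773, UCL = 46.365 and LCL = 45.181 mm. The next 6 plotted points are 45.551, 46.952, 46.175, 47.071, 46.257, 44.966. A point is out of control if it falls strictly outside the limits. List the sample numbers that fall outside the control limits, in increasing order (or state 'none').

2, 4, 6

Compare each point to [45.181, 46.365]: sample 2 = 46.952 > UCL; sample 4 = 47.071 > UCL; sample 6 = 44.966 < LCL.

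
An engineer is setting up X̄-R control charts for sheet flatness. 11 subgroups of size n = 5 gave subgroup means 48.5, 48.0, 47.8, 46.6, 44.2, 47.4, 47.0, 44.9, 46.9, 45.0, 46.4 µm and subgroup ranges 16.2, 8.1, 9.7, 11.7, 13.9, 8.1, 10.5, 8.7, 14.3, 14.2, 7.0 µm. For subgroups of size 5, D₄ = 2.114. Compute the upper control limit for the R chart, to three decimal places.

23.523

R̄ = (16.2 + 8.1 + 9.7 + 11.7 + 13.9 + 8.1 + 10.5 + 8.7 + 14.3 + 14.2 + 7.0) / 11 = 122.4000 / 11 = 11.1273
UCL_R = D₄·R̄ = 2.114 × 11.1273 = 23.5231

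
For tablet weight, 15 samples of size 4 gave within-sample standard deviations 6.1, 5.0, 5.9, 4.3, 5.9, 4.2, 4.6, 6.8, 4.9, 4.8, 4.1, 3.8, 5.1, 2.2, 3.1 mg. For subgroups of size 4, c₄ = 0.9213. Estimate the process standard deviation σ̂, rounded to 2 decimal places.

s̄ = (6.1 + 5.0 + 5.9 + 4.3 + 5.9 + 4.2 + 4.6 + 6.8 + 4.9 + 4.8 + 4.1 + 3.8 + 5.1 + 2.2 + 3.1) / 15 = 4.7200
σ̂ = s̄ / c₄ = 4.7200 / 0.9213 = 5.1232

5.12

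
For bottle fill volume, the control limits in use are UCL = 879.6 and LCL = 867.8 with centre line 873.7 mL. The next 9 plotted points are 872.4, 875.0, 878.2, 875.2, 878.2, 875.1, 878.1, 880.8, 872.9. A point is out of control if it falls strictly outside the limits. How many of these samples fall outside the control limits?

Compare each point to [867.8, 879.6]: sample 8 = 880.8 > UCL.

1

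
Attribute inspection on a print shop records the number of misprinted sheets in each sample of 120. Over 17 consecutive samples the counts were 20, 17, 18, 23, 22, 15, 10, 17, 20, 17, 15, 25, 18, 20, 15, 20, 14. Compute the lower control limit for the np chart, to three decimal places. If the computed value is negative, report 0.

p̄ = Σdᵢ / (k·n) = 306 / (17 × 120) = 0.15000
LCL = np̄ − 3·√(np̄(1−p̄)) = 18.0000 − 3 × 3.9115 = 6.2654

6.265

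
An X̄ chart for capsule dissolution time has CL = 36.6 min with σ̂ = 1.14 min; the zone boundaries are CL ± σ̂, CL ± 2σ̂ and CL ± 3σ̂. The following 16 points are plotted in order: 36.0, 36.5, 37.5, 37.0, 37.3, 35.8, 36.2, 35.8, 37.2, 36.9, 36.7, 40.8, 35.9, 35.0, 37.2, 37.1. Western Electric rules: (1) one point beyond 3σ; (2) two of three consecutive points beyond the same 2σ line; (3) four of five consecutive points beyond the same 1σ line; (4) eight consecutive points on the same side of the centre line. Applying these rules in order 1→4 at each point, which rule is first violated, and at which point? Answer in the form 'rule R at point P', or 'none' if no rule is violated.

Zone of each point (C = within 1σ̂, B = 1σ̂–2σ̂, A = 2σ̂–3σ̂, * = beyond 3σ̂; sign = side of CL): 1:-C, 2:-C, 3:+C, 4:+C, 5:+C, 6:-C, 7:-C, 8:-C, 9:+C, 10:+C, 11:+C, 12:+*, 13:-C, 14:-B, 15:+C, 16:+C
Rule 1 (one point beyond the 3σ limits) is satisfied at point 12.

rule 1 at point 12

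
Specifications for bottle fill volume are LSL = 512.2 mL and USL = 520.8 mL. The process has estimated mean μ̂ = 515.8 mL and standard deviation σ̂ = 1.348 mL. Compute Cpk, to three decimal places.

0.890

Cpu = (USL − μ̂) / (3σ̂) = (520.8 − 515.8) / (3 × 1.348) = 1.2364; Cpl = (μ̂ − LSL) / (3σ̂) = (515.8 − 512.2) / (3 × 1.348) = 0.8902; Cpk = min(Cpu, Cpl) = 0.8902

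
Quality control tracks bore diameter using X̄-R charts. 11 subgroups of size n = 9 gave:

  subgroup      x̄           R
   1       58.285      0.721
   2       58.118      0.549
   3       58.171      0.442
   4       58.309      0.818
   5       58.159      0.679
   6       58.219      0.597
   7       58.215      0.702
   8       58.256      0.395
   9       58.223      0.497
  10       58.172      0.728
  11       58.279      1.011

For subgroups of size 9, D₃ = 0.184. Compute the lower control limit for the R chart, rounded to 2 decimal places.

R̄ = (0.721 + 0.549 + 0.442 + 0.818 + 0.679 + 0.597 + 0.702 + 0.395 + 0.497 + 0.728 + 1.011) / 11 = 7.1390 / 11 = 0.6490
LCL_R = D₃·R̄ = 0.184 × 0.6490 = 0.1194

0.12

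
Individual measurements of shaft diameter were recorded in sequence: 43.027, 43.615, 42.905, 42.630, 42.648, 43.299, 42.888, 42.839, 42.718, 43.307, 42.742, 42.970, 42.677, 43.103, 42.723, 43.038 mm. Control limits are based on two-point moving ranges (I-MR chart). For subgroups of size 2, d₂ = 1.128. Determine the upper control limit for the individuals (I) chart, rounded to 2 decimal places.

X̄ = (43.027 + 43.615 + 42.905 + 42.630 + 42.648 + 43.299 + 42.888 + 42.839 + 42.718 + 43.307 + 42.742 + 42.970 + 42.677 + 43.103 + 42.723 + 43.038) / 16 = 42.9456
Moving ranges: 0.588, 0.710, 0.275, 0.018, 0.651, 0.411, 0.049, 0.121, 0.589, 0.565, 0.228, 0.293, 0.426, 0.380, 0.315; M̄R̄ = 5.6190 / 15 = 0.3746
UCL = X̄ + 3·M̄R̄/d₂ = 42.9456 + 3 × 0.3746 / 1.128 = 43.9418

43.94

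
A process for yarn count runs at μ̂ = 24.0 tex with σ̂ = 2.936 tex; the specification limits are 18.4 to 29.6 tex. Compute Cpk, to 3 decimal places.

Cpu = (USL − μ̂) / (3σ̂) = (29.6 − 24.0) / (3 × 2.936) = 0.6358; Cpl = (μ̂ − LSL) / (3σ̂) = (24.0 − 18.4) / (3 × 2.936) = 0.6358; Cpk = min(Cpu, Cpl) = 0.6358

0.636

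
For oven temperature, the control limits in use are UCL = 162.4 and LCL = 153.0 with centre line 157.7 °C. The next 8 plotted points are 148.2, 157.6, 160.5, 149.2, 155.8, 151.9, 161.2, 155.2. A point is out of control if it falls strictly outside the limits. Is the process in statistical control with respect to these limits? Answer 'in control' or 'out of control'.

Compare each point to [153.0, 162.4]: sample 1 = 148.2 < LCL; sample 4 = 149.2 < LCL; sample 6 = 151.9 < LCL.

out of control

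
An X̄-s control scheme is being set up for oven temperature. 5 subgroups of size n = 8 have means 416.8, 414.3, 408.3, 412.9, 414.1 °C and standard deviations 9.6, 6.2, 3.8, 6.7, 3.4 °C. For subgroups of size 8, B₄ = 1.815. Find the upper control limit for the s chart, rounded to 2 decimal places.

s̄ = (9.6 + 6.2 + 3.8 + 6.7 + 3.4) / 5 = 5.9400
UCL_s = B₄·s̄ = 1.815 × 5.9400 = 10.7811

10.78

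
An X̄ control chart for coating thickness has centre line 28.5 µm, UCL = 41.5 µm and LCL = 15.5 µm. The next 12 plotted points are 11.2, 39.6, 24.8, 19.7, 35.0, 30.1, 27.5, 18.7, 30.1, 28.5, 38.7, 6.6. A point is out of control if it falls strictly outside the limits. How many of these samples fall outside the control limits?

2

Compare each point to [15.5, 41.5]: sample 1 = 11.2 < LCL; sample 12 = 6.6 < LCL.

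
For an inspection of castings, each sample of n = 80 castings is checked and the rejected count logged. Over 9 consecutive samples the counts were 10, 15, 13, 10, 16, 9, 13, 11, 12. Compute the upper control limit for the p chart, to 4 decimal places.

0.2716

p̄ = Σdᵢ / (k·n) = 109 / (9 × 80) = 0.15139
UCL = p̄ + 3·√(p̄(1−p̄)/n) = 0.15139 + 3 × √(0.15139×0.84861/80) = 0.15139 + 3 × 0.04007 = 0.27161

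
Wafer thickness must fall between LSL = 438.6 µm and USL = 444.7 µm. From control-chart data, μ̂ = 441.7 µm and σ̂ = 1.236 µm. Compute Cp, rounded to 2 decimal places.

Cp = (USL − LSL) / (6σ̂) = (444.7 − 438.6) / (6 × 1.236) = 6.1000 / 7.4160 = 0.8225

0.82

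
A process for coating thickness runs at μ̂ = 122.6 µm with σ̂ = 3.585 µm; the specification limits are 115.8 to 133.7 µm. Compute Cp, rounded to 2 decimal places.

Cp = (USL − LSL) / (6σ̂) = (133.7 − 115.8) / (6 × 3.585) = 17.9000 / 21.5100 = 0.8322

0.83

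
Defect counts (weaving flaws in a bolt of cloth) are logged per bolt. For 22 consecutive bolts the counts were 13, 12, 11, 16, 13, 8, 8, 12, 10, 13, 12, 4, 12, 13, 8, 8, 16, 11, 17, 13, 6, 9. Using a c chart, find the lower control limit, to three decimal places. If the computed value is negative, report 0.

1.125

c̄ = (13 + 12 + 11 + 16 + 13 + 8 + 8 + 12 + 10 + 13 + 12 + 4 + 12 + 13 + 8 + 8 + 16 + 11 + 17 + 13 + 6 + 9) / 22 = 245 / 22 = 11.1364
LCL = c̄ − 3√c̄ = 11.1364 − 3 × 3.3371 = 1.1250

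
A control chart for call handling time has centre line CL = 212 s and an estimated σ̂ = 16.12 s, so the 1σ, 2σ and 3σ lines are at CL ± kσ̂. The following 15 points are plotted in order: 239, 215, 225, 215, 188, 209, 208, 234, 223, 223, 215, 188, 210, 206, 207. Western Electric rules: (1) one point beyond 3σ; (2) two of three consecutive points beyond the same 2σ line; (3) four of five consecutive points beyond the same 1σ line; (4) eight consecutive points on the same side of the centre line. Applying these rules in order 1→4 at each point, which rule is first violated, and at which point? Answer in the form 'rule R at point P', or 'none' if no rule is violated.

none

Zone of each point (C = within 1σ̂, B = 1σ̂–2σ̂, A = 2σ̂–3σ̂, * = beyond 3σ̂; sign = side of CL): 1:+B, 2:+C, 3:+C, 4:+C, 5:-B, 6:-C, 7:-C, 8:+B, 9:+C, 10:+C, 11:+C, 12:-B, 13:-C, 14:-C, 15:-C
No rule fires across all 15 points.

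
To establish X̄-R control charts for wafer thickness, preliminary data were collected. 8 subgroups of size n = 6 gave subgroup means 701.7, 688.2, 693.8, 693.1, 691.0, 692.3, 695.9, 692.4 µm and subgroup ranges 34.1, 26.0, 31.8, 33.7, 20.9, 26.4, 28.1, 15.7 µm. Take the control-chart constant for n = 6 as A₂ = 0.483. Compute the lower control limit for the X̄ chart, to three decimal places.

X̄̄ = (701.7 + 688.2 + 693.8 + 693.1 + 691.0 + 692.3 + 695.9 + 692.4) / 8 = 5548.4000 / 8 = 693.5500
R̄ = (34.1 + 26.0 + 31.8 + 33.7 + 20.9 + 26.4 + 28.1 + 15.7) / 8 = 216.7000 / 8 = 27.0875
LCL = X̄̄ − A₂·R̄ = 693.5500 − 0.483 × 27.0875 = 680.4667

680.467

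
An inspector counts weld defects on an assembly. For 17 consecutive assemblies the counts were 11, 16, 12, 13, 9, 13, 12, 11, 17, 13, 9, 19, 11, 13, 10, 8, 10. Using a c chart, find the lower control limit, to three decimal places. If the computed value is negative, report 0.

c̄ = (11 + 16 + 12 + 13 + 9 + 13 + 12 + 11 + 17 + 13 + 9 + 19 + 11 + 13 + 10 + 8 + 10) / 17 = 207 / 17 = 12.1765
LCL = c̄ − 3√c̄ = 12.1765 − 3 × 3.4895 = 1.7080

1.708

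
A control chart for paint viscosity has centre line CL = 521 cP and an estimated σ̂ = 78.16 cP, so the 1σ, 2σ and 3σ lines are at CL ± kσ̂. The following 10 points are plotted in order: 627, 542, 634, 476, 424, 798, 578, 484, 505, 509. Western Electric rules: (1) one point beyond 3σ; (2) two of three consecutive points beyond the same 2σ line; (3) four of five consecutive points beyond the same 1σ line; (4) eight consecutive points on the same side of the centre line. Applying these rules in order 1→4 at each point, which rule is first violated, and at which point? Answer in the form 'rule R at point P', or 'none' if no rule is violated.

Zone of each point (C = within 1σ̂, B = 1σ̂–2σ̂, A = 2σ̂–3σ̂, * = beyond 3σ̂; sign = side of CL): 1:+B, 2:+C, 3:+B, 4:-C, 5:-B, 6:+*, 7:+C, 8:-C, 9:-C, 10:-C
Rule 1 (one point beyond the 3σ limits) is satisfied at point 6.

rule 1 at point 6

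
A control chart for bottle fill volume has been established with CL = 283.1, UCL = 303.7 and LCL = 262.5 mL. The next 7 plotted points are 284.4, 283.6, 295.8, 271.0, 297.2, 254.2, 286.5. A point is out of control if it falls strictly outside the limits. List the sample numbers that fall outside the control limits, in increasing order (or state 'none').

6

Compare each point to [262.5, 303.7]: sample 6 = 254.2 < LCL.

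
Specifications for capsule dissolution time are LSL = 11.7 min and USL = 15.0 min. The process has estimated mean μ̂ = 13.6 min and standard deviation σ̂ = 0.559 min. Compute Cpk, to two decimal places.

Cpu = (USL − μ̂) / (3σ̂) = (15.0 − 13.6) / (3 × 0.559) = 0.8348; Cpl = (μ̂ − LSL) / (3σ̂) = (13.6 − 11.7) / (3 × 0.559) = 1.1330; Cpk = min(Cpu, Cpl) = 0.8348

0.83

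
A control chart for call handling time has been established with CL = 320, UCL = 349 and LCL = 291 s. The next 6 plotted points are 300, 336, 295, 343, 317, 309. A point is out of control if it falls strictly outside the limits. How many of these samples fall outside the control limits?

0

All 6 points lie within [291, 349].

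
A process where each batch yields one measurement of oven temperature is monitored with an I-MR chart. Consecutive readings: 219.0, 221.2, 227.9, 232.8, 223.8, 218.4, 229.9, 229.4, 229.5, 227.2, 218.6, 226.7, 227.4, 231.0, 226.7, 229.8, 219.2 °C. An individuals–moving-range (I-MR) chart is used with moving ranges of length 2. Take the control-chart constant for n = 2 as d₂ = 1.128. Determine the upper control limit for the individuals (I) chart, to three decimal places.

239.358

X̄ = (219.0 + 221.2 + 227.9 + 232.8 + 223.8 + 218.4 + 229.9 + 229.4 + 229.5 + 227.2 + 218.6 + 226.7 + 227.4 + 231.0 + 226.7 + 229.8 + 219.2) / 17 = 225.7941
Moving ranges: 2.2, 6.7, 4.9, 9.0, 5.4, 11.5, 0.5, 0.1, 2.3, 8.6, 8.1, 0.7, 3.6, 4.3, 3.1, 10.6; M̄R̄ = 81.6000 / 16 = 5.1000
UCL = X̄ + 3·M̄R̄/d₂ = 225.7941 + 3 × 5.1000 / 1.128 = 239.3579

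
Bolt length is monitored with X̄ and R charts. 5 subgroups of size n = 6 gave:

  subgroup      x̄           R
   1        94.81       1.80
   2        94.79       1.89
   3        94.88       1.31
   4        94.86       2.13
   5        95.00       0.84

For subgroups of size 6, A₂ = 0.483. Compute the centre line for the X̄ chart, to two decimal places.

94.87

X̄̄ = (94.81 + 94.79 + 94.88 + 94.86 + 95.00) / 5 = 474.3400 / 5 = 94.8680
CL = X̄̄ = 94.8680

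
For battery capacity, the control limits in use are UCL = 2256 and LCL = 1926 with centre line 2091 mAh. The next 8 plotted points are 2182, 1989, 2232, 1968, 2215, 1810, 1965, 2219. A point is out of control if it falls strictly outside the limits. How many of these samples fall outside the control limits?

Compare each point to [1926, 2256]: sample 6 = 1810 < LCL.

1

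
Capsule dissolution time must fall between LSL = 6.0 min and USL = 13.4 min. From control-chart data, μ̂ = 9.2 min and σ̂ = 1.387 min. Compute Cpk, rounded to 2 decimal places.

Cpu = (USL − μ̂) / (3σ̂) = (13.4 − 9.2) / (3 × 1.387) = 1.0094; Cpl = (μ̂ − LSL) / (3σ̂) = (9.2 − 6.0) / (3 × 1.387) = 0.7690; Cpk = min(Cpu, Cpl) = 0.7690

0.77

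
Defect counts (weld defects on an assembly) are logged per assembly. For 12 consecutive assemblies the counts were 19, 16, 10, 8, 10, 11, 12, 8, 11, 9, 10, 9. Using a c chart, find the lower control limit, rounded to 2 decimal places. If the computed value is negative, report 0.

1.10

c̄ = (19 + 16 + 10 + 8 + 10 + 11 + 12 + 8 + 11 + 9 + 10 + 9) / 12 = 133 / 12 = 11.0833
LCL = c̄ − 3√c̄ = 11.0833 − 3 × 3.3292 = 1.0958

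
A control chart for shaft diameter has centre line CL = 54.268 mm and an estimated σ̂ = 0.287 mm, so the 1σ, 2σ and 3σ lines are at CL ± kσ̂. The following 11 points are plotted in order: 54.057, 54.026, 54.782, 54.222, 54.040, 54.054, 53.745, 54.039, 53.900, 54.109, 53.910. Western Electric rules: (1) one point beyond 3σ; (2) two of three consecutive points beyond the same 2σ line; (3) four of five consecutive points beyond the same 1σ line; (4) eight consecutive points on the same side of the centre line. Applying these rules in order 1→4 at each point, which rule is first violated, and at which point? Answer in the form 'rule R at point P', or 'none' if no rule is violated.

rule 4 at point 11

Zone of each point (C = within 1σ̂, B = 1σ̂–2σ̂, A = 2σ̂–3σ̂, * = beyond 3σ̂; sign = side of CL): 1:-C, 2:-C, 3:+B, 4:-C, 5:-C, 6:-C, 7:-B, 8:-C, 9:-B, 10:-C, 11:-B
Rule 4 (eight consecutive points on the same side of the centre line) is satisfied at point 11.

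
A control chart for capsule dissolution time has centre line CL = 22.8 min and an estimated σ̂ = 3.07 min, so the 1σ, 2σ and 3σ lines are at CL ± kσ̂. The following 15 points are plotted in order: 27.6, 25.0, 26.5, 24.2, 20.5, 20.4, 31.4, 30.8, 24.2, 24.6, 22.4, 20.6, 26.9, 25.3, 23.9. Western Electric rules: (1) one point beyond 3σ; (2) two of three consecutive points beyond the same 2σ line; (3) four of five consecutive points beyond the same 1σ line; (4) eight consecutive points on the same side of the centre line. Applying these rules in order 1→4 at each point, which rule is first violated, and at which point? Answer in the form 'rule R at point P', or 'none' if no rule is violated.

Zone of each point (C = within 1σ̂, B = 1σ̂–2σ̂, A = 2σ̂–3σ̂, * = beyond 3σ̂; sign = side of CL): 1:+B, 2:+C, 3:+B, 4:+C, 5:-C, 6:-C, 7:+A, 8:+A, 9:+C, 10:+C, 11:-C, 12:-C, 13:+B, 14:+C, 15:+C
Rule 2 (two of three consecutive points beyond the same 2σ limit) is satisfied at point 8.

rule 2 at point 8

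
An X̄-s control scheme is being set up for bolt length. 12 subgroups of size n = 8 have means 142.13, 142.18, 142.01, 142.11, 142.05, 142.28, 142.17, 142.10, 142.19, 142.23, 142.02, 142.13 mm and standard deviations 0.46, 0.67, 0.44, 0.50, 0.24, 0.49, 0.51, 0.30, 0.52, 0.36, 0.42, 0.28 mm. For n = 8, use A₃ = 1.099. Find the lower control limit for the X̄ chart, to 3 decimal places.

X̄̄ = (142.13 + 142.18 + 142.01 + 142.11 + 142.05 + 142.28 + 142.17 + 142.10 + 142.19 + 142.23 + 142.02 + 142.13) / 12 = 142.1333
s̄ = (0.46 + 0.67 + 0.44 + 0.50 + 0.24 + 0.49 + 0.51 + 0.30 + 0.52 + 0.36 + 0.42 + 0.28) / 12 = 0.4325
LCL = X̄̄ − A₃·s̄ = 142.1333 − 1.099 × 0.4325 = 141.6580

141.658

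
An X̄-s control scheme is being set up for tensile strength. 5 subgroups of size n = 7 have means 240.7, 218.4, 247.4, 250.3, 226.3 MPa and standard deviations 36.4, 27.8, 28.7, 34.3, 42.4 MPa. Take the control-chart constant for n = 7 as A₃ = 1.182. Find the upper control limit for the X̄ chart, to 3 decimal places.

276.713

X̄̄ = (240.7 + 218.4 + 247.4 + 250.3 + 226.3) / 5 = 236.6200
s̄ = (36.4 + 27.8 + 28.7 + 34.3 + 42.4) / 5 = 33.9200
UCL = X̄̄ + A₃·s̄ = 236.6200 + 1.182 × 33.9200 = 276.7134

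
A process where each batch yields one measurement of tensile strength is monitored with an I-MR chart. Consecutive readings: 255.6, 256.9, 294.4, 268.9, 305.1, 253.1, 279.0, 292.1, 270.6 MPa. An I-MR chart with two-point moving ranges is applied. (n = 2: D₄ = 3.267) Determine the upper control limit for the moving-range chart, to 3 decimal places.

Moving ranges: 1.3, 37.5, 25.5, 36.2, 52.0, 25.9, 13.1, 21.5; M̄R̄ = 213.0000 / 8 = 26.6250
UCL_MR = D₄·M̄R̄ = 3.267 × 26.6250 = 86.9839

86.984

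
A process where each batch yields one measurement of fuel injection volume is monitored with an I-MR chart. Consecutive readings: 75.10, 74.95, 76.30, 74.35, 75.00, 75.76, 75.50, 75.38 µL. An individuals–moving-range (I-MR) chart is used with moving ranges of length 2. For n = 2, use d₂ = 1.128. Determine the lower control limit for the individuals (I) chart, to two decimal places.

X̄ = (75.10 + 74.95 + 76.30 + 74.35 + 75.00 + 75.76 + 75.50 + 75.38) / 8 = 75.2925
Moving ranges: 0.15, 1.35, 1.95, 0.65, 0.76, 0.26, 0.12; M̄R̄ = 5.2400 / 7 = 0.7486
LCL = X̄ − 3·M̄R̄/d₂ = 75.2925 − 3 × 0.7486 / 1.128 = 73.3016

73.30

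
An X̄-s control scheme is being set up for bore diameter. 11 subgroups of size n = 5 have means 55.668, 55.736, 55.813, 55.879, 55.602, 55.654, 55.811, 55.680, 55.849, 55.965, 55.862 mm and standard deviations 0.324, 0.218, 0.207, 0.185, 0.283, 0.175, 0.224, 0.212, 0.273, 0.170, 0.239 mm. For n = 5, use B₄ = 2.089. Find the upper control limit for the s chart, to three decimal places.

s̄ = (0.324 + 0.218 + 0.207 + 0.185 + 0.283 + 0.175 + 0.224 + 0.212 + 0.273 + 0.170 + 0.239) / 11 = 0.2282
UCL_s = B₄·s̄ = 2.089 × 0.2282 = 0.4767

0.477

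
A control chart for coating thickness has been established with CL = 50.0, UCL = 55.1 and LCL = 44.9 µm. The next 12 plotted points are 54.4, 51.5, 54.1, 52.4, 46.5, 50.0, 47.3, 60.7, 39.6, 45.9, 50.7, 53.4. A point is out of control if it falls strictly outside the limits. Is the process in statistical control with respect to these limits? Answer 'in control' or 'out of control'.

Compare each point to [44.9, 55.1]: sample 8 = 60.7 > UCL; sample 9 = 39.6 < LCL.

out of control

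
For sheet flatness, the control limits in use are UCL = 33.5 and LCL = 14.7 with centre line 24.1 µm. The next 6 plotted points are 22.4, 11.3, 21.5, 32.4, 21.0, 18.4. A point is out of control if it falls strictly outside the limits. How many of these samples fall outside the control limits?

1

Compare each point to [14.7, 33.5]: sample 2 = 11.3 < LCL.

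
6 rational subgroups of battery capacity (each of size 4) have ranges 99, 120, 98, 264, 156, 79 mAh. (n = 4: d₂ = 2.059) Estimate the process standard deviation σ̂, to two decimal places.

66.05

R̄ = (99 + 120 + 98 + 264 + 156 + 79) / 6 = 136.0000
σ̂ = R̄ / d₂ = 136.0000 / 2.059 = 66.0515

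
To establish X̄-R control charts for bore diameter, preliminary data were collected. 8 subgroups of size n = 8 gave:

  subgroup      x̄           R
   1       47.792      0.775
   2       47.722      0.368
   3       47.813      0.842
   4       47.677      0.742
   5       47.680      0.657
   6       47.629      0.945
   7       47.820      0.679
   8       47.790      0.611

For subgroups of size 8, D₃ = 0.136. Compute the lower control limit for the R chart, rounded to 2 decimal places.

R̄ = (0.775 + 0.368 + 0.842 + 0.742 + 0.657 + 0.945 + 0.679 + 0.611) / 8 = 5.6190 / 8 = 0.7024
LCL_R = D₃·R̄ = 0.136 × 0.7024 = 0.0955

0.10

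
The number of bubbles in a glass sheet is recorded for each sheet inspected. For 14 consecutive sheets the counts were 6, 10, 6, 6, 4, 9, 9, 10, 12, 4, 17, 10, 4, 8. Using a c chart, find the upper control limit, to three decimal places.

c̄ = (6 + 10 + 6 + 6 + 4 + 9 + 9 + 10 + 12 + 4 + 17 + 10 + 4 + 8) / 14 = 115 / 14 = 8.2143
UCL = c̄ + 3√c̄ = 8.2143 + 3 × √8.2143 = 8.2143 + 3 × 2.8661 = 16.8125

16.812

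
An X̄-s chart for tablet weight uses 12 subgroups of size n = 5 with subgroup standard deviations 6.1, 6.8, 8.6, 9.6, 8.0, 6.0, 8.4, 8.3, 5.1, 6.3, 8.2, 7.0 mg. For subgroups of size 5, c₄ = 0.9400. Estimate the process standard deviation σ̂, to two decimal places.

7.84

s̄ = (6.1 + 6.8 + 8.6 + 9.6 + 8.0 + 6.0 + 8.4 + 8.3 + 5.1 + 6.3 + 8.2 + 7.0) / 12 = 7.3667
σ̂ = s̄ / c₄ = 7.3667 / 0.9400 = 7.8369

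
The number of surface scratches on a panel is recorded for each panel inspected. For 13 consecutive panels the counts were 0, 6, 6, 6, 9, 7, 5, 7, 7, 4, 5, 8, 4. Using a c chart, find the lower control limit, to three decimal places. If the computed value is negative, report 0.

0.000

c̄ = (0 + 6 + 6 + 6 + 9 + 7 + 5 + 7 + 7 + 4 + 5 + 8 + 4) / 13 = 74 / 13 = 5.6923
LCL = c̄ − 3√c̄ = 5.6923 − 3 × 2.3859 = -1.4653 → 0 (cannot be negative)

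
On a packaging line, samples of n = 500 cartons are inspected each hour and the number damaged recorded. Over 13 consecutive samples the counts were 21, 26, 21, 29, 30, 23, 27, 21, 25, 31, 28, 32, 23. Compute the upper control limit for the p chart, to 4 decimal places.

p̄ = Σdᵢ / (k·n) = 337 / (13 × 500) = 0.05185
UCL = p̄ + 3·√(p̄(1−p̄)/n) = 0.05185 + 3 × √(0.05185×0.94815/500) = 0.05185 + 3 × 0.00992 = 0.08159

0.0816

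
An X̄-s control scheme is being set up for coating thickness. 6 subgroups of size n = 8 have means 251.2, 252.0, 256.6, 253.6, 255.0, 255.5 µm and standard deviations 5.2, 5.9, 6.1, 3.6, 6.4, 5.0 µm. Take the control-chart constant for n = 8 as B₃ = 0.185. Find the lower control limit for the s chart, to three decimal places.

s̄ = (5.2 + 5.9 + 6.1 + 3.6 + 6.4 + 5.0) / 6 = 5.3667
LCL_s = B₃·s̄ = 0.185 × 5.3667 = 0.9928

0.993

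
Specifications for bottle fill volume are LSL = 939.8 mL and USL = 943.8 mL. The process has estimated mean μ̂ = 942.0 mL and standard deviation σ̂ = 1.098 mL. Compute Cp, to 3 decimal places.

Cp = (USL − LSL) / (6σ̂) = (943.8 − 939.8) / (6 × 1.098) = 4.0000 / 6.5880 = 0.6072

0.607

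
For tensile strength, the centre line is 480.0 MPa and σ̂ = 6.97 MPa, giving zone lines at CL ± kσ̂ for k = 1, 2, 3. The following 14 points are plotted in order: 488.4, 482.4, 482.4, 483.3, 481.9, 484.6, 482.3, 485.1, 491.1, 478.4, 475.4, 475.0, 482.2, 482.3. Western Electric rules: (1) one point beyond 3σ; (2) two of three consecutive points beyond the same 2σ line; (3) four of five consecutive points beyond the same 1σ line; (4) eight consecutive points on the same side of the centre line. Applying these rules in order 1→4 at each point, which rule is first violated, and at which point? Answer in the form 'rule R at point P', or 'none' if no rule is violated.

Zone of each point (C = within 1σ̂, B = 1σ̂–2σ̂, A = 2σ̂–3σ̂, * = beyond 3σ̂; sign = side of CL): 1:+B, 2:+C, 3:+C, 4:+C, 5:+C, 6:+C, 7:+C, 8:+C, 9:+B, 10:-C, 11:-C, 12:-C, 13:+C, 14:+C
Rule 4 (eight consecutive points on the same side of the centre line) is satisfied at point 8.

rule 4 at point 8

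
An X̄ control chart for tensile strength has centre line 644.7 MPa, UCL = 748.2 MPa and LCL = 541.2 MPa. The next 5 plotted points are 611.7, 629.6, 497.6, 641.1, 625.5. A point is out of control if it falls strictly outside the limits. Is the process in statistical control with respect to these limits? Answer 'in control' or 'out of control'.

Compare each point to [541.2, 748.2]: sample 3 = 497.6 < LCL.

out of control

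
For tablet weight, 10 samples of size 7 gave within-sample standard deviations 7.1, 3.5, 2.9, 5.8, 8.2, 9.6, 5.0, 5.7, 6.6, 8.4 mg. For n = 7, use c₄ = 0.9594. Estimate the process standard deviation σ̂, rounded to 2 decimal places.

s̄ = (7.1 + 3.5 + 2.9 + 5.8 + 8.2 + 9.6 + 5.0 + 5.7 + 6.6 + 8.4) / 10 = 6.2800
σ̂ = s̄ / c₄ = 6.2800 / 0.9594 = 6.5458

6.55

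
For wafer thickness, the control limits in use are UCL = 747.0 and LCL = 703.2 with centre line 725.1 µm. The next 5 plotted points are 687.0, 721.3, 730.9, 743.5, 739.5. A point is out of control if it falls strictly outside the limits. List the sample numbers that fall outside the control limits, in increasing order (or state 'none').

Compare each point to [703.2, 747.0]: sample 1 = 687.0 < LCL.

1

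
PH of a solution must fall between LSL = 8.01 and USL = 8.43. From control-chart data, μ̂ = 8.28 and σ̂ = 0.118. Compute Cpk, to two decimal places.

Cpu = (USL − μ̂) / (3σ̂) = (8.43 − 8.28) / (3 × 0.118) = 0.4237; Cpl = (μ̂ − LSL) / (3σ̂) = (8.28 − 8.01) / (3 × 0.118) = 0.7627; Cpk = min(Cpu, Cpl) = 0.4237

0.42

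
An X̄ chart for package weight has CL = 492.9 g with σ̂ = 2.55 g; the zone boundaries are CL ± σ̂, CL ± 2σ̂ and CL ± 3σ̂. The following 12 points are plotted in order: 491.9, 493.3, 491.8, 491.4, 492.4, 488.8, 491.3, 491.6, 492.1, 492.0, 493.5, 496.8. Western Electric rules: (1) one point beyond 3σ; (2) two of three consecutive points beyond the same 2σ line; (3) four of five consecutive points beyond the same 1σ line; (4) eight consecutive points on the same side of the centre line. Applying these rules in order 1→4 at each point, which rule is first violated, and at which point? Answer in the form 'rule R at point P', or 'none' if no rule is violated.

Zone of each point (C = within 1σ̂, B = 1σ̂–2σ̂, A = 2σ̂–3σ̂, * = beyond 3σ̂; sign = side of CL): 1:-C, 2:+C, 3:-C, 4:-C, 5:-C, 6:-B, 7:-C, 8:-C, 9:-C, 10:-C, 11:+C, 12:+B
Rule 4 (eight consecutive points on the same side of the centre line) is satisfied at point 10.

rule 4 at point 10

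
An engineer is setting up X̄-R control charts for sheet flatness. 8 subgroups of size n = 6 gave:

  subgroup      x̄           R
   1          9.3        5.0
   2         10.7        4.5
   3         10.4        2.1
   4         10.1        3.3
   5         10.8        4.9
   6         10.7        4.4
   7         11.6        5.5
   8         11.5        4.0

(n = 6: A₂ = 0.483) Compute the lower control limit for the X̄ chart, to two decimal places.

8.60

X̄̄ = (9.3 + 10.7 + 10.4 + 10.1 + 10.8 + 10.7 + 11.6 + 11.5) / 8 = 85.1000 / 8 = 10.6375
R̄ = (5.0 + 4.5 + 2.1 + 3.3 + 4.9 + 4.4 + 5.5 + 4.0) / 8 = 33.7000 / 8 = 4.2125
LCL = X̄̄ − A₂·R̄ = 10.6375 − 0.483 × 4.2125 = 8.6029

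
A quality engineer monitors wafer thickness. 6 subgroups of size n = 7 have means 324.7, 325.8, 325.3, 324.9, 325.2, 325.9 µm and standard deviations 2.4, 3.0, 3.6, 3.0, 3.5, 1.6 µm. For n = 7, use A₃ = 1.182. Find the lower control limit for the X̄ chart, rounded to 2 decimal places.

X̄̄ = (324.7 + 325.8 + 325.3 + 324.9 + 325.2 + 325.9) / 6 = 325.3000
s̄ = (2.4 + 3.0 + 3.6 + 3.0 + 3.5 + 1.6) / 6 = 2.8500
LCL = X̄̄ − A₃·s̄ = 325.3000 − 1.182 × 2.8500 = 321.9313

321.93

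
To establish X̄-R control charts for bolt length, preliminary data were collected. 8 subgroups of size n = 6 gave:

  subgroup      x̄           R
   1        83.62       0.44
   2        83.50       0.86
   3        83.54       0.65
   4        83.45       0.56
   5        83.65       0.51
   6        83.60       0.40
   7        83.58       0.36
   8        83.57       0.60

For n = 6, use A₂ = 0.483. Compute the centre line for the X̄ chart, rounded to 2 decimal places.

83.56

X̄̄ = (83.62 + 83.50 + 83.54 + 83.45 + 83.65 + 83.60 + 83.58 + 83.57) / 8 = 668.5100 / 8 = 83.5637
CL = X̄̄ = 83.5637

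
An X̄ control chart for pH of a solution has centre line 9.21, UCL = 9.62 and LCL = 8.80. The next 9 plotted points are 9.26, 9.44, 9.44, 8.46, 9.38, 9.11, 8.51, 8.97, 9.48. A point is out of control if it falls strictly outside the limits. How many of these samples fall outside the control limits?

2

Compare each point to [8.80, 9.62]: sample 4 = 8.46 < LCL; sample 7 = 8.51 < LCL.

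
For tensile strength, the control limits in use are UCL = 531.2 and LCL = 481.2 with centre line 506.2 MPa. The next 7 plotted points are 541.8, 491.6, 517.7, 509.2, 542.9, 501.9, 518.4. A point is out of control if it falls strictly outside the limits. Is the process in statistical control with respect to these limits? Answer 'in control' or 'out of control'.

Compare each point to [481.2, 531.2]: sample 1 = 541.8 > UCL; sample 5 = 542.9 > UCL.

out of control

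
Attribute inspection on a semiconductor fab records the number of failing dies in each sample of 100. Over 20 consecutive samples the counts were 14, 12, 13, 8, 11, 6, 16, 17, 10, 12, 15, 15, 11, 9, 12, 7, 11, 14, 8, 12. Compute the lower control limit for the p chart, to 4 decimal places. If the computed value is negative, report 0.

p̄ = Σdᵢ / (k·n) = 233 / (20 × 100) = 0.11650
LCL = p̄ − 3·√(p̄(1−p̄)/n) = 0.11650 − 3 × 0.03208 = 0.02025

0.0203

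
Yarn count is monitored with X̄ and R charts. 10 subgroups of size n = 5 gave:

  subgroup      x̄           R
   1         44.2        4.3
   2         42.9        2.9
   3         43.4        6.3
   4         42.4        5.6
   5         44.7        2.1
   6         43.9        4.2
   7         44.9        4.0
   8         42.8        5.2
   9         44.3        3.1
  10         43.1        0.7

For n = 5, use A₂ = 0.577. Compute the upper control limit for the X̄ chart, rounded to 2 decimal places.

X̄̄ = (44.2 + 42.9 + 43.4 + 42.4 + 44.7 + 43.9 + 44.9 + 42.8 + 44.3 + 43.1) / 10 = 436.6000 / 10 = 43.6600
R̄ = (4.3 + 2.9 + 6.3 + 5.6 + 2.1 + 4.2 + 4.0 + 5.2 + 3.1 + 0.7) / 10 = 38.4000 / 10 = 3.8400
UCL = X̄̄ + A₂·R̄ = 43.6600 + 0.577 × 3.8400 = 45.8757

45.88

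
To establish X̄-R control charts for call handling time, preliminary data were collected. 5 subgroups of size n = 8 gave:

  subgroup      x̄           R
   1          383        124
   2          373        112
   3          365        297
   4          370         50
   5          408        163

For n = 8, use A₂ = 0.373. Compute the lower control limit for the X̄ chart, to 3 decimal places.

X̄̄ = (383 + 373 + 365 + 370 + 408) / 5 = 1899.0000 / 5 = 379.8000
R̄ = (124 + 112 + 297 + 50 + 163) / 5 = 746.0000 / 5 = 149.2000
LCL = X̄̄ − A₂·R̄ = 379.8000 − 0.373 × 149.2000 = 324.1484

324.148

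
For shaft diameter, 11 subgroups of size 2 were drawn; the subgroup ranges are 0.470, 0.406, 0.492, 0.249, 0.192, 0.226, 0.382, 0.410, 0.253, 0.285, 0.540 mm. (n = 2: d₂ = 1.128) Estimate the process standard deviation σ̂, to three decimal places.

R̄ = (0.470 + 0.406 + 0.492 + 0.249 + 0.192 + 0.226 + 0.382 + 0.410 + 0.253 + 0.285 + 0.540) / 11 = 0.3550
σ̂ = R̄ / d₂ = 0.3550 / 1.128 = 0.3147

0.315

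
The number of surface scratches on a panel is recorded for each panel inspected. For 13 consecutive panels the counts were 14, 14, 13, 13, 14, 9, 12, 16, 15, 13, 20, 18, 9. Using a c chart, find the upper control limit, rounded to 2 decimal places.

25.01

c̄ = (14 + 14 + 13 + 13 + 14 + 9 + 12 + 16 + 15 + 13 + 20 + 18 + 9) / 13 = 180 / 13 = 13.8462
UCL = c̄ + 3√c̄ = 13.8462 + 3 × √13.8462 = 13.8462 + 3 × 3.7210 = 25.0093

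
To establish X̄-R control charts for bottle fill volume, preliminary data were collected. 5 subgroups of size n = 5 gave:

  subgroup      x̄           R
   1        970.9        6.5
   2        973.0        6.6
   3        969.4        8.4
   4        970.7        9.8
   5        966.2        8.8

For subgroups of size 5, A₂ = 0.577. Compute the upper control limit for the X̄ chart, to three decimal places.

974.668

X̄̄ = (970.9 + 973.0 + 969.4 + 970.7 + 966.2) / 5 = 4850.2000 / 5 = 970.0400
R̄ = (6.5 + 6.6 + 8.4 + 9.8 + 8.8) / 5 = 40.1000 / 5 = 8.0200
UCL = X̄̄ + A₂·R̄ = 970.0400 + 0.577 × 8.0200 = 974.6675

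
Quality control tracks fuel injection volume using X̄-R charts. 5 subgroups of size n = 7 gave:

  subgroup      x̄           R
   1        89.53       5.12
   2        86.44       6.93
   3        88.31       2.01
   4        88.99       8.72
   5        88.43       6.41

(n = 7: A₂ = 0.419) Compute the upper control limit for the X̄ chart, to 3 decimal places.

X̄̄ = (89.53 + 86.44 + 88.31 + 88.99 + 88.43) / 5 = 441.7000 / 5 = 88.3400
R̄ = (5.12 + 6.93 + 2.01 + 8.72 + 6.41) / 5 = 29.1900 / 5 = 5.8380
UCL = X̄̄ + A₂·R̄ = 88.3400 + 0.419 × 5.8380 = 90.7861

90.786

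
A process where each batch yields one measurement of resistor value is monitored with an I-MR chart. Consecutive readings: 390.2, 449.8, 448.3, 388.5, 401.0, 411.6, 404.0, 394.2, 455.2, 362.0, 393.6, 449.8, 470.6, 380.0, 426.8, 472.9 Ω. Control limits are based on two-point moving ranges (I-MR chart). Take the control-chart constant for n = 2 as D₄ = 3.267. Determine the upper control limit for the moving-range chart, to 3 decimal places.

132.357

Moving ranges: 59.6, 1.5, 59.8, 12.5, 10.6, 7.6, 9.8, 61.0, 93.2, 31.6, 56.2, 20.8, 90.6, 46.8, 46.1; M̄R̄ = 607.7000 / 15 = 40.5133
UCL_MR = D₄·M̄R̄ = 3.267 × 40.5133 = 132.3571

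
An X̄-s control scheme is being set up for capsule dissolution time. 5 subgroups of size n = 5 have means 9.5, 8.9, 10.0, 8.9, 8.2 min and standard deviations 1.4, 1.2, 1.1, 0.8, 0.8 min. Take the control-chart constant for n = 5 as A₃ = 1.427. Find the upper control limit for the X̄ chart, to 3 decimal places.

10.613

X̄̄ = (9.5 + 8.9 + 10.0 + 8.9 + 8.2) / 5 = 9.1000
s̄ = (1.4 + 1.2 + 1.1 + 0.8 + 0.8) / 5 = 1.0600
UCL = X̄̄ + A₃·s̄ = 9.1000 + 1.427 × 1.0600 = 10.6126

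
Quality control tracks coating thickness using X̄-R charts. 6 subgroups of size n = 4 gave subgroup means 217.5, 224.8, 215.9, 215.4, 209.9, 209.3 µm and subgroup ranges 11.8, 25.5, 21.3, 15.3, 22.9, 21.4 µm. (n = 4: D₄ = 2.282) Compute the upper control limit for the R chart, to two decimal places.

44.96

R̄ = (11.8 + 25.5 + 21.3 + 15.3 + 22.9 + 21.4) / 6 = 118.2000 / 6 = 19.7000
UCL_R = D₄·R̄ = 2.282 × 19.7000 = 44.9554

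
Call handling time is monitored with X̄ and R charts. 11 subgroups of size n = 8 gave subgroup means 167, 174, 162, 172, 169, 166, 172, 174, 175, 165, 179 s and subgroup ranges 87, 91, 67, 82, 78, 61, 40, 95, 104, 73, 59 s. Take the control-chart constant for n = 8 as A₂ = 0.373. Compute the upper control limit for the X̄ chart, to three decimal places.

X̄̄ = (167 + 174 + 162 + 172 + 169 + 166 + 172 + 174 + 175 + 165 + 179) / 11 = 1875.0000 / 11 = 170.4545
R̄ = (87 + 91 + 67 + 82 + 78 + 61 + 40 + 95 + 104 + 73 + 59) / 11 = 837.0000 / 11 = 76.0909
UCL = X̄̄ + A₂·R̄ = 170.4545 + 0.373 × 76.0909 = 198.8365

198.836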